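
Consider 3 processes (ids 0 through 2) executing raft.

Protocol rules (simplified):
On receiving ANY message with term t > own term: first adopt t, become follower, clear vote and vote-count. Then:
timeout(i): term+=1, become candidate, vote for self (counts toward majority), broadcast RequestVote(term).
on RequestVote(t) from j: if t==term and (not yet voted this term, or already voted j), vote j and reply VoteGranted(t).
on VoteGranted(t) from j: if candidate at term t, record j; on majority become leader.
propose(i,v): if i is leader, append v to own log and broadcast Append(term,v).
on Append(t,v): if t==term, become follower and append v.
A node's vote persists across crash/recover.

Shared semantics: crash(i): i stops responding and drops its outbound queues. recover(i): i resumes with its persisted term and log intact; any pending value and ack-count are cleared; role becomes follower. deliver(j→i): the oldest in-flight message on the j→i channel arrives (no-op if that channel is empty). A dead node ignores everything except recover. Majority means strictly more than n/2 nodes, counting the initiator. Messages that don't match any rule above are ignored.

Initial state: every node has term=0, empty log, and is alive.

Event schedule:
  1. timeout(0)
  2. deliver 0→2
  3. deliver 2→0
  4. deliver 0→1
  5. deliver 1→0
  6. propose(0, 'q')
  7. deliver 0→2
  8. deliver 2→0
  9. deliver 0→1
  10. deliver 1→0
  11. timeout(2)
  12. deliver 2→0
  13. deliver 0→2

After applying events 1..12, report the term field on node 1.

step 1 timeout(0): 0={cand,t=1,log=-}
step 2 deliver 0→2: 2={foll,t=1,log=-}
step 3 deliver 2→0: 0={lead,t=1,log=-}
step 4 deliver 0→1: 1={foll,t=1,log=-}
step 5 deliver 1→0: —
step 6 propose(0,'q'): 0={lead,t=1,log=q}
step 7 deliver 0→2: 2={foll,t=1,log=q}
step 8 deliver 2→0: —
step 9 deliver 0→1: 1={foll,t=1,log=q}
step 10 deliver 1→0: —
step 11 timeout(2): 2={cand,t=2,log=q}
step 12 deliver 2→0: 0={foll,t=2,log=q}

1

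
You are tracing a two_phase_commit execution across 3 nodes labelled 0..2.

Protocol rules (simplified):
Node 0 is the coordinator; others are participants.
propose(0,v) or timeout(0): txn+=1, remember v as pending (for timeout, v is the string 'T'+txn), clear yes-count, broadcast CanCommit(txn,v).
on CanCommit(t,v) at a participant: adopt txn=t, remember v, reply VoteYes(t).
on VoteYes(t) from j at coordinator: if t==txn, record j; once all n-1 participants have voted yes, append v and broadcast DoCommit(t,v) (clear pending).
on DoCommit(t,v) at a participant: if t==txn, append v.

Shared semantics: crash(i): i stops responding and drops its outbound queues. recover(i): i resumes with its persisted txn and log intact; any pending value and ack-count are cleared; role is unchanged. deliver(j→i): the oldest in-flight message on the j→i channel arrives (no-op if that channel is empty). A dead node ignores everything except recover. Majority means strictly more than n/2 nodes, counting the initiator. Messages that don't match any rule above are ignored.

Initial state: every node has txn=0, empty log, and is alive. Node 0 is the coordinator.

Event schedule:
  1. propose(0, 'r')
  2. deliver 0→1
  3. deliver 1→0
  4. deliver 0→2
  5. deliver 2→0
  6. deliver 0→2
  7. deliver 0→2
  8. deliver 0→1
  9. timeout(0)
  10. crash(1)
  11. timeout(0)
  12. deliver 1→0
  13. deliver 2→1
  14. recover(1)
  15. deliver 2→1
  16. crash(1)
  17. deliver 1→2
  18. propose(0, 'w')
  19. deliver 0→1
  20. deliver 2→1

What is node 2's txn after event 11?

1. propose(0,'r'):  <0:coor t1 ->
2. deliver 0→1:  <1:part t1 ->
3. deliver 1→0:  nop
4. deliver 0→2:  <2:part t1 ->
5. deliver 2→0:  <0:coor t1 r>
6. deliver 0→2:  <2:part t1 r>
7. deliver 0→2:  nop
8. deliver 0→1:  <1:part t1 r>
9. timeout(0):  <0:coor t2 r>
10. crash(1):  <1:✗part t1 r>
11. timeout(0):  <0:coor t3 r>

1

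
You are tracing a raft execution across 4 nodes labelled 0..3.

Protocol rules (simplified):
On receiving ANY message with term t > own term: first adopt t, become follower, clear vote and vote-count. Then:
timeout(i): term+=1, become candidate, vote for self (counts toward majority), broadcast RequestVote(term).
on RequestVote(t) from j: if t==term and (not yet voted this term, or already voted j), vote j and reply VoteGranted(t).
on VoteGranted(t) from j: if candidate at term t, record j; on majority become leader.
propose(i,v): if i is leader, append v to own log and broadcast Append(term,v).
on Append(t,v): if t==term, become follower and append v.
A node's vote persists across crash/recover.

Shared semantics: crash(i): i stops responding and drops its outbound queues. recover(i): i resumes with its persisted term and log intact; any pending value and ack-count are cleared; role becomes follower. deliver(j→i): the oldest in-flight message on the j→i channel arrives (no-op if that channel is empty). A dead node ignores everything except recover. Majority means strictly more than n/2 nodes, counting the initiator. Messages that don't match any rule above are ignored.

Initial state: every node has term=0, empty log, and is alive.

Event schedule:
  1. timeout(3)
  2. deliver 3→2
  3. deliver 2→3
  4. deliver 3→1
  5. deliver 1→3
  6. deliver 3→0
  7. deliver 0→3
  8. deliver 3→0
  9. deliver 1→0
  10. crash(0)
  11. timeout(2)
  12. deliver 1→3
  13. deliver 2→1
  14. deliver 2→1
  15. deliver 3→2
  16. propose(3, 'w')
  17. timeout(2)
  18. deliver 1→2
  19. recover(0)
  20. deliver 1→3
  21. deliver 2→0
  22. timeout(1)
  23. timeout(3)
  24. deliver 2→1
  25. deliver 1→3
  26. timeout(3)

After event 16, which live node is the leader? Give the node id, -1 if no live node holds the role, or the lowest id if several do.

3

[1] timeout(3) → N3(cand t1 [-])
[2] deliver 3→2 → N2(foll t1 [-])
[3] deliver 2→3 → ∅
[4] deliver 3→1 → N1(foll t1 [-])
[5] deliver 1→3 → N3(lead t1 [-])
[6] deliver 3→0 → N0(foll t1 [-])
[7] deliver 0→3 → ∅
[8] deliver 3→0 → ∅
[9] deliver 1→0 → ∅
[10] crash(0) → N0(✗foll t1 [-])
[11] timeout(2) → N2(cand t2 [-])
[12] deliver 1→3 → ∅
[13] deliver 2→1 → N1(foll t2 [-])
[14] deliver 2→1 → ∅
[15] deliver 3→2 → ∅
[16] propose(3,'w') → N3(lead t1 [w])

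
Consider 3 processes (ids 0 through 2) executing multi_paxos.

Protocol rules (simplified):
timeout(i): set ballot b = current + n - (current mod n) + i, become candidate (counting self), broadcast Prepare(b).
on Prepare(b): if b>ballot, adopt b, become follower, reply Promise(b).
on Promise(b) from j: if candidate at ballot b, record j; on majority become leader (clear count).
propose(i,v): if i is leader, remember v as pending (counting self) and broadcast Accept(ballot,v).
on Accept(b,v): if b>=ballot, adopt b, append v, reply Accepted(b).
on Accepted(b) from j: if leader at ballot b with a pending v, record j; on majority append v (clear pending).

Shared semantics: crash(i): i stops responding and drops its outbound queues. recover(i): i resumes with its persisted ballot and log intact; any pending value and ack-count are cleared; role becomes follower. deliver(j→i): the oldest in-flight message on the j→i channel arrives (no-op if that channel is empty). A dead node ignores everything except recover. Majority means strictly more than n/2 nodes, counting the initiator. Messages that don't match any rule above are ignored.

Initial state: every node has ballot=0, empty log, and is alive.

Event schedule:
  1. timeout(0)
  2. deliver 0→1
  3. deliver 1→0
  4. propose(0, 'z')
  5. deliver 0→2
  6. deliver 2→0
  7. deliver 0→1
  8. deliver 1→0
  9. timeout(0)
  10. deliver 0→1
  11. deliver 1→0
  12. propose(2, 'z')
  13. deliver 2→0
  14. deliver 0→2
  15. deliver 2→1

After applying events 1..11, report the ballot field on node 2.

1. timeout(0):  <0:cand b3 ->
2. deliver 0→1:  <1:foll b3 ->
3. deliver 1→0:  <0:lead b3 ->
4. propose(0,'z'):  nop
5. deliver 0→2:  <2:foll b3 ->
6. deliver 2→0:  nop
7. deliver 0→1:  <1:foll b3 z>
8. deliver 1→0:  <0:lead b3 z>
9. timeout(0):  <0:cand b6 z>
10. deliver 0→1:  <1:foll b6 z>
11. deliver 1→0:  <0:lead b6 z>

3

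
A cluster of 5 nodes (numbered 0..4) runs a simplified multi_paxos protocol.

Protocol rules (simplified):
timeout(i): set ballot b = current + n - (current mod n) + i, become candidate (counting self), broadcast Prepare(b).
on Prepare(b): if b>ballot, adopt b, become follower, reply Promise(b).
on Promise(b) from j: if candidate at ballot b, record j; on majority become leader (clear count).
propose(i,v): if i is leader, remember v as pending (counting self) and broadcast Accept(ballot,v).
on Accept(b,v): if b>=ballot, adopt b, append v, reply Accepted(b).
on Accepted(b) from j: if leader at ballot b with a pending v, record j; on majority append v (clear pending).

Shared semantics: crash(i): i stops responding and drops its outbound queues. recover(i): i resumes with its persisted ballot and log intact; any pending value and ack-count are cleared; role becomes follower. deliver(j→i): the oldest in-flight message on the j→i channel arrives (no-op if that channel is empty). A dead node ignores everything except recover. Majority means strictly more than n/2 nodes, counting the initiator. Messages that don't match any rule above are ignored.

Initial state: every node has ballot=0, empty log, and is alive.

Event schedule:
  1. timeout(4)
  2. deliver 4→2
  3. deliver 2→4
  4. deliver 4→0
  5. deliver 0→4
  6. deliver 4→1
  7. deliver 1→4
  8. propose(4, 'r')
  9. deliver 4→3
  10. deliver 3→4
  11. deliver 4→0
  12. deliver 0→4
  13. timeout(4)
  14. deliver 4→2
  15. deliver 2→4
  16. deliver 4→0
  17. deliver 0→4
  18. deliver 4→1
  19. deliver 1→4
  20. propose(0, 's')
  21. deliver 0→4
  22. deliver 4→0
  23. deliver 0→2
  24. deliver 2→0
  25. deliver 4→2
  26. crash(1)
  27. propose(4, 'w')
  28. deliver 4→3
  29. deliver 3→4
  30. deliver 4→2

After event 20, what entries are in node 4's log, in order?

1. timeout(4):  <4:cand b9 ->
2. deliver 4→2:  <2:foll b9 ->
3. deliver 2→4:  nop
4. deliver 4→0:  <0:foll b9 ->
5. deliver 0→4:  <4:lead b9 ->
6. deliver 4→1:  <1:foll b9 ->
7. deliver 1→4:  nop
8. propose(4,'r'):  nop
9. deliver 4→3:  <3:foll b9 ->
10. deliver 3→4:  nop
11. deliver 4→0:  <0:foll b9 r>
12. deliver 0→4:  nop
13. timeout(4):  <4:cand b14 ->
14. deliver 4→2:  <2:foll b9 r>
15. deliver 2→4:  nop
16. deliver 4→0:  <0:foll b14 r>
17. deliver 0→4:  nop
18. deliver 4→1:  <1:foll b9 r>
19. deliver 1→4:  nop
20. propose(0,'s'):  nop

empty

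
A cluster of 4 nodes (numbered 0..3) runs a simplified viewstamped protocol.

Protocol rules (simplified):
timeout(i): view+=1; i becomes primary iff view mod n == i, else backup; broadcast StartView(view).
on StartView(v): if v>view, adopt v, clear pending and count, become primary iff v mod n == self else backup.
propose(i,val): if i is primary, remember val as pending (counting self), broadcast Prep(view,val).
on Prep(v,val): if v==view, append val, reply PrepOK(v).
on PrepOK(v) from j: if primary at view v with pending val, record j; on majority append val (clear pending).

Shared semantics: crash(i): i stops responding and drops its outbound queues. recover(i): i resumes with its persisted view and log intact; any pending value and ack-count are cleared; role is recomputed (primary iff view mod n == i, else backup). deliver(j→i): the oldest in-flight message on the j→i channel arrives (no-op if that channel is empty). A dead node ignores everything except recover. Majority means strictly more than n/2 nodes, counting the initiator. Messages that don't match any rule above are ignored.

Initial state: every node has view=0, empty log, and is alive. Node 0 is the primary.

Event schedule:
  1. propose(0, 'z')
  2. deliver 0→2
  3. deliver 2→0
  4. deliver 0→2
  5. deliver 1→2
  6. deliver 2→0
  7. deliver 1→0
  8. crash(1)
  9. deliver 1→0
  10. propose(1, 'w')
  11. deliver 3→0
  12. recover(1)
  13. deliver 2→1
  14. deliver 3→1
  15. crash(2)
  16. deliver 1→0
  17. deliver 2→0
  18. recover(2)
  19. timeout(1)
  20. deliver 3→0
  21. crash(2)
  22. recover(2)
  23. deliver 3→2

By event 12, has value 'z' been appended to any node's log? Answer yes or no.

step 1 propose(0,'z'): —
step 2 deliver 0→2: 2={back,v=0,log=z}
step 3 deliver 2→0: —
step 4 deliver 0→2: —
step 5 deliver 1→2: —
step 6 deliver 2→0: —
step 7 deliver 1→0: —
step 8 crash(1): 1={✗back,v=0,log=-}
step 9 deliver 1→0: —
step 10 propose(1,'w'): —
step 11 deliver 3→0: —
step 12 recover(1): 1={back,v=0,log=-}

yes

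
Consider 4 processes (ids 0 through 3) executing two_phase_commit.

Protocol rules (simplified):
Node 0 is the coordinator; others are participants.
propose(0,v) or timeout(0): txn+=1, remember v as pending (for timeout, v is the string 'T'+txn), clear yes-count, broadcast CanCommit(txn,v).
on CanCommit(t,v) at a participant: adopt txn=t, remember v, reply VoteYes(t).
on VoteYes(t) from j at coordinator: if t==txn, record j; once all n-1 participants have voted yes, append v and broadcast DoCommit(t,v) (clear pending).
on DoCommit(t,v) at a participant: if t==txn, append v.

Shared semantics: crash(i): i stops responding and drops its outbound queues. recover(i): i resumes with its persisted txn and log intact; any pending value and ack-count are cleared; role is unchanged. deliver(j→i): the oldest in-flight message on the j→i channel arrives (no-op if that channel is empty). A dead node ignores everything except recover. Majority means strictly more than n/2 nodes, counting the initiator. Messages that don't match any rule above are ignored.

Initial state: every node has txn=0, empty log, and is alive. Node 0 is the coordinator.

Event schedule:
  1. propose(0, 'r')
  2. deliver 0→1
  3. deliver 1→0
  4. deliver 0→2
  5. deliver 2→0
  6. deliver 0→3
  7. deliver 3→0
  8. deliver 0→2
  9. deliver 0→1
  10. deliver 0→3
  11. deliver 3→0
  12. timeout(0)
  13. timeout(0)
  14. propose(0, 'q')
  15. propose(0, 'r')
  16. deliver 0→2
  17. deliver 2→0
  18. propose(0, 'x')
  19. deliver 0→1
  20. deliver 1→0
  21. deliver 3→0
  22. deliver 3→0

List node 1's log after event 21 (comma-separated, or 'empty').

r

step 1 propose(0,'r'): 0={coor,t=1,log=-}
step 2 deliver 0→1: 1={part,t=1,log=-}
step 3 deliver 1→0: —
step 4 deliver 0→2: 2={part,t=1,log=-}
step 5 deliver 2→0: —
step 6 deliver 0→3: 3={part,t=1,log=-}
step 7 deliver 3→0: 0={coor,t=1,log=r}
step 8 deliver 0→2: 2={part,t=1,log=r}
step 9 deliver 0→1: 1={part,t=1,log=r}
step 10 deliver 0→3: 3={part,t=1,log=r}
step 11 deliver 3→0: —
step 12 timeout(0): 0={coor,t=2,log=r}
step 13 timeout(0): 0={coor,t=3,log=r}
step 14 propose(0,'q'): 0={coor,t=4,log=r}
step 15 propose(0,'r'): 0={coor,t=5,log=r}
step 16 deliver 0→2: 2={part,t=2,log=r}
step 17 deliver 2→0: —
step 18 propose(0,'x'): 0={coor,t=6,log=r}
step 19 deliver 0→1: 1={part,t=2,log=r}
step 20 deliver 1→0: —
step 21 deliver 3→0: —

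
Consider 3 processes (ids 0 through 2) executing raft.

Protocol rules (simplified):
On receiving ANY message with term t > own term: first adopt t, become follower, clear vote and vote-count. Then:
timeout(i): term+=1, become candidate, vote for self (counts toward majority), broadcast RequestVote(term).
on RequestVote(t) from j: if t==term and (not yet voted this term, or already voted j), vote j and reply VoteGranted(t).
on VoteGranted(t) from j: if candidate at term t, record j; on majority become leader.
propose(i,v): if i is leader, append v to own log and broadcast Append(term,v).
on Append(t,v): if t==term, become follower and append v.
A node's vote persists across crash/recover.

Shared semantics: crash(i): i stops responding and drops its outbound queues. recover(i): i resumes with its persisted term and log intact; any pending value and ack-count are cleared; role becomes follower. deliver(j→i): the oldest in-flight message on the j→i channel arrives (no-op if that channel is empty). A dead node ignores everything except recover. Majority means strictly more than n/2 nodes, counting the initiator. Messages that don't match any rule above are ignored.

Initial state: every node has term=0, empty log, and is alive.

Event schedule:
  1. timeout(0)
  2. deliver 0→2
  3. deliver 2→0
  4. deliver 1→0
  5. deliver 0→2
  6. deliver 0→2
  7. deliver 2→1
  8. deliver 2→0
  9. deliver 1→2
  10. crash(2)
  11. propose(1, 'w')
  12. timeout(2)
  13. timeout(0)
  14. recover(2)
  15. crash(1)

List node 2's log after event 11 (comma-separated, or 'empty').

empty

[1] timeout(0) → N0(cand t1 [-])
[2] deliver 0→2 → N2(foll t1 [-])
[3] deliver 2→0 → N0(lead t1 [-])
[4] deliver 1→0 → ∅
[5] deliver 0→2 → ∅
[6] deliver 0→2 → ∅
[7] deliver 2→1 → ∅
[8] deliver 2→0 → ∅
[9] deliver 1→2 → ∅
[10] crash(2) → N2(✗foll t1 [-])
[11] propose(1,'w') → ∅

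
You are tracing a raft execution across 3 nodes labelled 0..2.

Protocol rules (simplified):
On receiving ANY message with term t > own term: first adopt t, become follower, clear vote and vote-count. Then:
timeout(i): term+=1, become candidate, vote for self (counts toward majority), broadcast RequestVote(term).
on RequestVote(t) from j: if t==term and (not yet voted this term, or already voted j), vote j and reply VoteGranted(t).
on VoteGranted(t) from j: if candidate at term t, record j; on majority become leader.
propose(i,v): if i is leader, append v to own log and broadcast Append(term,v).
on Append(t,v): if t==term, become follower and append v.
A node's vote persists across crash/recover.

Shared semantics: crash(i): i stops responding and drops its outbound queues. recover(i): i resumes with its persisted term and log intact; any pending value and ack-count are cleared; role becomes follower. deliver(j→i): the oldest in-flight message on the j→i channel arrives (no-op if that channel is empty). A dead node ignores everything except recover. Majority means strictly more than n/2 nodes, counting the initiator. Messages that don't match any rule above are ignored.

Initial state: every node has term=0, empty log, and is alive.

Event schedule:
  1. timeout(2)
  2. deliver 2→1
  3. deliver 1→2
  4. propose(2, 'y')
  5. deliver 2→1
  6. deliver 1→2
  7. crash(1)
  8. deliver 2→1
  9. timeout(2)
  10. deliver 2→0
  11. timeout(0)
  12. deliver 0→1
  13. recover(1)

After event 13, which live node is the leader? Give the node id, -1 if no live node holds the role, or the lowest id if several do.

e1 timeout(2): 2[cand,t=1,-]
e2 deliver 2→1: 1[foll,t=1,-]
e3 deliver 1→2: 2[lead,t=1,-]
e4 propose(2,'y'): 2[lead,t=1,y]
e5 deliver 2→1: 1[foll,t=1,y]
e6 deliver 1→2: ·
e7 crash(1): 1[✗foll,t=1,y]
e8 deliver 2→1: ·
e9 timeout(2): 2[cand,t=2,y]
e10 deliver 2→0: 0[foll,t=1,-]
e11 timeout(0): 0[cand,t=2,-]
e12 deliver 0→1: ·
e13 recover(1): 1[foll,t=1,y]

-1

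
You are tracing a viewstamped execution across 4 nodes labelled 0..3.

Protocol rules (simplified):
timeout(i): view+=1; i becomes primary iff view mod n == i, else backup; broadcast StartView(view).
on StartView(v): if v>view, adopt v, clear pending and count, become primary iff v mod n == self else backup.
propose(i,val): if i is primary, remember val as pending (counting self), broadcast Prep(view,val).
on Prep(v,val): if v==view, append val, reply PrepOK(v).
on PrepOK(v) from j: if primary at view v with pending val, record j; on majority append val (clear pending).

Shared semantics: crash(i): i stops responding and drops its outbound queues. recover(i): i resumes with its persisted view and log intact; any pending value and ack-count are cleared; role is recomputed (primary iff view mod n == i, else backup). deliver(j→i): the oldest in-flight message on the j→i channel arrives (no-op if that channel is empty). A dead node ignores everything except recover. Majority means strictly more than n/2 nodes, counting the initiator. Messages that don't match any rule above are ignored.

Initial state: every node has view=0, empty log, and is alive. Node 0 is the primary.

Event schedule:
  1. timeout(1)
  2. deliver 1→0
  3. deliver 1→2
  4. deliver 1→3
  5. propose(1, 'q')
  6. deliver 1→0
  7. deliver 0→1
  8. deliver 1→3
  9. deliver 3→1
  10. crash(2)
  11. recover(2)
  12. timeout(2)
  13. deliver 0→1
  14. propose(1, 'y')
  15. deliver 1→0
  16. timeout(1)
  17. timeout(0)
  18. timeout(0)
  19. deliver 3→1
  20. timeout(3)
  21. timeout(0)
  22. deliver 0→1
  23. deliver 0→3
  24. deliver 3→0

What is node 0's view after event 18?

3

step 1 timeout(1): 1={prim,v=1,log=-}
step 2 deliver 1→0: 0={back,v=1,log=-}
step 3 deliver 1→2: 2={back,v=1,log=-}
step 4 deliver 1→3: 3={back,v=1,log=-}
step 5 propose(1,'q'): —
step 6 deliver 1→0: 0={back,v=1,log=q}
step 7 deliver 0→1: —
step 8 deliver 1→3: 3={back,v=1,log=q}
step 9 deliver 3→1: 1={prim,v=1,log=q}
step 10 crash(2): 2={✗back,v=1,log=-}
step 11 recover(2): 2={back,v=1,log=-}
step 12 timeout(2): 2={prim,v=2,log=-}
step 13 deliver 0→1: —
step 14 propose(1,'y'): —
step 15 deliver 1→0: 0={back,v=1,log=q,y}
step 16 timeout(1): 1={back,v=2,log=q}
step 17 timeout(0): 0={back,v=2,log=q,y}
step 18 timeout(0): 0={back,v=3,log=q,y}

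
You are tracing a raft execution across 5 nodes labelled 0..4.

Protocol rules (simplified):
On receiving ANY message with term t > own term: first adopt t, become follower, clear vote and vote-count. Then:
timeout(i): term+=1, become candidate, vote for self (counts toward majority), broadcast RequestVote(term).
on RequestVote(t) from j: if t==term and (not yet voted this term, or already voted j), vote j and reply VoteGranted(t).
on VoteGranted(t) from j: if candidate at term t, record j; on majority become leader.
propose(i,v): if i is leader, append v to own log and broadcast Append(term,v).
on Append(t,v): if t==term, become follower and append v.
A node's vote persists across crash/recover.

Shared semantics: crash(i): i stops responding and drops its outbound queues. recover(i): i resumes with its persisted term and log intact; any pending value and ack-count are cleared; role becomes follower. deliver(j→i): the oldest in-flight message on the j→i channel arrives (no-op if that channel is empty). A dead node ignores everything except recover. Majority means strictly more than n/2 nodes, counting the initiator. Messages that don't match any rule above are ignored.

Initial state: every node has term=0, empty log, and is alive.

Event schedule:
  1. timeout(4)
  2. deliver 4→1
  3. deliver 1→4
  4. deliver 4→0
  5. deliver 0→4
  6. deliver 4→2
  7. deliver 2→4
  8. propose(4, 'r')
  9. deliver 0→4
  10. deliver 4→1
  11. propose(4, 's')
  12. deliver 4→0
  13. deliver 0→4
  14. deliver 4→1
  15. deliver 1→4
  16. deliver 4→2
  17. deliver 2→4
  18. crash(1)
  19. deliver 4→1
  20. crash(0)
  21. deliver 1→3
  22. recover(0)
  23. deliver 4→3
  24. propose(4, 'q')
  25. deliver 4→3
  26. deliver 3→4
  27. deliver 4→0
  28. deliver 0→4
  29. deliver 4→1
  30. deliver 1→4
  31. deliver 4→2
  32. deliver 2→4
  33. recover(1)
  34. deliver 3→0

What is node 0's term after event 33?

1

after 1 — timeout(4): n4:cand/t1/[-]
after 2 — deliver 4→1: n1:foll/t1/[-]
after 3 — deliver 1→4: ·
after 4 — deliver 4→0: n0:foll/t1/[-]
after 5 — deliver 0→4: n4:lead/t1/[-]
after 6 — deliver 4→2: n2:foll/t1/[-]
after 7 — deliver 2→4: ·
after 8 — propose(4,'r'): n4:lead/t1/[r]
after 9 — deliver 0→4: ·
after 10 — deliver 4→1: n1:foll/t1/[r]
after 11 — propose(4,'s'): n4:lead/t1/[r,s]
after 12 — deliver 4→0: n0:foll/t1/[r]
after 13 — deliver 0→4: ·
after 14 — deliver 4→1: n1:foll/t1/[r,s]
after 15 — deliver 1→4: ·
after 16 — deliver 4→2: n2:foll/t1/[r]
after 17 — deliver 2→4: ·
after 18 — crash(1): n1:✗foll/t1/[r,s]
after 19 — deliver 4→1: ·
after 20 — crash(0): n0:✗foll/t1/[r]
after 21 — deliver 1→3: ·
after 22 — recover(0): n0:foll/t1/[r]
after 23 — deliver 4→3: n3:foll/t1/[-]
after 24 — propose(4,'q'): n4:lead/t1/[r,s,q]
after 25 — deliver 4→3: n3:foll/t1/[r]
after 26 — deliver 3→4: ·
after 27 — deliver 4→0: n0:foll/t1/[r,s]
after 28 — deliver 0→4: ·
after 29 — deliver 4→1: ·
after 30 — deliver 1→4: ·
after 31 — deliver 4→2: n2:foll/t1/[r,s]
after 32 — deliver 2→4: ·
after 33 — recover(1): n1:foll/t1/[r,s]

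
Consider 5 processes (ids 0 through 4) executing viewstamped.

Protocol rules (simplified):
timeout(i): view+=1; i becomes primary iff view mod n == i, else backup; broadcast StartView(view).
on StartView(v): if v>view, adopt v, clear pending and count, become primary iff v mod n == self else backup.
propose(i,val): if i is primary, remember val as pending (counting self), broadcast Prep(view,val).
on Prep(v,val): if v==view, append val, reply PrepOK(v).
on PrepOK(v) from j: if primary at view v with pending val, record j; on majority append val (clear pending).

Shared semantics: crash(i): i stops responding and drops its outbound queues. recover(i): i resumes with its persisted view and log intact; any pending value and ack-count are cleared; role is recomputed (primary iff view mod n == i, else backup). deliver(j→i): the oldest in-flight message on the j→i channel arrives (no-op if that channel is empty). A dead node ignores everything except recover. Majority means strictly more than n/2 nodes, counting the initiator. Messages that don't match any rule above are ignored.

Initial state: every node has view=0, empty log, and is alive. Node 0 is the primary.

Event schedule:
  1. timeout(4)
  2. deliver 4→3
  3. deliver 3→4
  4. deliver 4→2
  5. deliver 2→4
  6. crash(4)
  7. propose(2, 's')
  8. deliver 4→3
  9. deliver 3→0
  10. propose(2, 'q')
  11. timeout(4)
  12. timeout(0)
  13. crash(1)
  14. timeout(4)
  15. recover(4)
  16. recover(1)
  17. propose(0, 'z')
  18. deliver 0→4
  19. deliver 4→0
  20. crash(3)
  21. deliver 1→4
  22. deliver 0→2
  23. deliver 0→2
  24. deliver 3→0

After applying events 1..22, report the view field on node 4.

1. timeout(4):  <4:back v1 ->
2. deliver 4→3:  <3:back v1 ->
3. deliver 3→4:  nop
4. deliver 4→2:  <2:back v1 ->
5. deliver 2→4:  nop
6. crash(4):  <4:✗back v1 ->
7. propose(2,'s'):  nop
8. deliver 4→3:  nop
9. deliver 3→0:  nop
10. propose(2,'q'):  nop
11. timeout(4):  nop
12. timeout(0):  <0:back v1 ->
13. crash(1):  <1:✗back v0 ->
14. timeout(4):  nop
15. recover(4):  <4:back v1 ->
16. recover(1):  <1:back v0 ->
17. propose(0,'z'):  nop
18. deliver 0→4:  nop
19. deliver 4→0:  nop
20. crash(3):  <3:✗back v1 ->
21. deliver 1→4:  nop
22. deliver 0→2:  nop

1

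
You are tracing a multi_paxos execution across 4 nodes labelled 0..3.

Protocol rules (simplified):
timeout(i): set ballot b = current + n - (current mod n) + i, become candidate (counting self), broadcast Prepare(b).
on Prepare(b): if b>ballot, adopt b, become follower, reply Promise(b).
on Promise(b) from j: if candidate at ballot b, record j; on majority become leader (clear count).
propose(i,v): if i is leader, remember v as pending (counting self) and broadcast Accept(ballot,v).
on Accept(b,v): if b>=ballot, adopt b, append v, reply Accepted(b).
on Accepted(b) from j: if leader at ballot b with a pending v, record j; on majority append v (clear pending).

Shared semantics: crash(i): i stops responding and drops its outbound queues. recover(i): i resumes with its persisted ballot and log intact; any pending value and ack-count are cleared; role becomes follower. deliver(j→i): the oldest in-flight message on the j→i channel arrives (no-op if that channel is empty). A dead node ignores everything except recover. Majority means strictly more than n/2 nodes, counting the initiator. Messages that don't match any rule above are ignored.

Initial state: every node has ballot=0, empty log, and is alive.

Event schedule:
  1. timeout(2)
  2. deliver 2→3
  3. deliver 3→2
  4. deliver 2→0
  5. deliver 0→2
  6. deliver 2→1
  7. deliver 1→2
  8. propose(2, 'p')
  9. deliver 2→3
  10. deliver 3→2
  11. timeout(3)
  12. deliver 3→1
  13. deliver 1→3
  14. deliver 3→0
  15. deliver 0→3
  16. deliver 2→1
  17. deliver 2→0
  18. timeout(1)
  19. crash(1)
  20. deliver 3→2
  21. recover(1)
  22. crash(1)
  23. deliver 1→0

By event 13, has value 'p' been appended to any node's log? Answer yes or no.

[1] timeout(2) → N2(cand b6 [-])
[2] deliver 2→3 → N3(foll b6 [-])
[3] deliver 3→2 → ∅
[4] deliver 2→0 → N0(foll b6 [-])
[5] deliver 0→2 → N2(lead b6 [-])
[6] deliver 2→1 → N1(foll b6 [-])
[7] deliver 1→2 → ∅
[8] propose(2,'p') → ∅
[9] deliver 2→3 → N3(foll b6 [p])
[10] deliver 3→2 → ∅
[11] timeout(3) → N3(cand b11 [p])
[12] deliver 3→1 → N1(foll b11 [-])
[13] deliver 1→3 → ∅

yes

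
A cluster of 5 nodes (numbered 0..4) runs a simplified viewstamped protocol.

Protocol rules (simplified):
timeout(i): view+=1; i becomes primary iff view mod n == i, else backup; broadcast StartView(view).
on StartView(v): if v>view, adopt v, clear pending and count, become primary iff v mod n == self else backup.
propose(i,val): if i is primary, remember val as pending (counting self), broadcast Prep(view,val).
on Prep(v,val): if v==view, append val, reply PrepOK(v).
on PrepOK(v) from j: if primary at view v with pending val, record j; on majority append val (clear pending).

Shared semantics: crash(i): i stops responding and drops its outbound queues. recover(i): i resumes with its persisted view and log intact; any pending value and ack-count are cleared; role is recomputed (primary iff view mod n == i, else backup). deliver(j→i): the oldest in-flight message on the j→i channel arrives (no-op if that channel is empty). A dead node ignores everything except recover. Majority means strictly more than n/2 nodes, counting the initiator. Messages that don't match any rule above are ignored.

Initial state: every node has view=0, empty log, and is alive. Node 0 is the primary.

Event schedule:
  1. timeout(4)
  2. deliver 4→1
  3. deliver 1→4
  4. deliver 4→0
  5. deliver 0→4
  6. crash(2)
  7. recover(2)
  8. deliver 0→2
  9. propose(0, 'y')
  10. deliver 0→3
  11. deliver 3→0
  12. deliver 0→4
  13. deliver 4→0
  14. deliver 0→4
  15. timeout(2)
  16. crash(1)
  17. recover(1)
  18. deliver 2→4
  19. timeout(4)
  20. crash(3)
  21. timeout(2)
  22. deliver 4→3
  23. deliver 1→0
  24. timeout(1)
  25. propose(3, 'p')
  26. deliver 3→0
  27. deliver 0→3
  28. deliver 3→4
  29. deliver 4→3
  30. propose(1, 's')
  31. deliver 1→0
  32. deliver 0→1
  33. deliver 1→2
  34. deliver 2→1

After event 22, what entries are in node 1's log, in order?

[1] timeout(4) → N4(back v1 [-])
[2] deliver 4→1 → N1(prim v1 [-])
[3] deliver 1→4 → ∅
[4] deliver 4→0 → N0(back v1 [-])
[5] deliver 0→4 → ∅
[6] crash(2) → N2(✗back v0 [-])
[7] recover(2) → N2(back v0 [-])
[8] deliver 0→2 → ∅
[9] propose(0,'y') → ∅
[10] deliver 0→3 → ∅
[11] deliver 3→0 → ∅
[12] deliver 0→4 → ∅
[13] deliver 4→0 → ∅
[14] deliver 0→4 → ∅
[15] timeout(2) → N2(back v1 [-])
[16] crash(1) → N1(✗prim v1 [-])
[17] recover(1) → N1(prim v1 [-])
[18] deliver 2→4 → ∅
[19] timeout(4) → N4(back v2 [-])
[20] crash(3) → N3(✗back v0 [-])
[21] timeout(2) → N2(prim v2 [-])
[22] deliver 4→3 → ∅

empty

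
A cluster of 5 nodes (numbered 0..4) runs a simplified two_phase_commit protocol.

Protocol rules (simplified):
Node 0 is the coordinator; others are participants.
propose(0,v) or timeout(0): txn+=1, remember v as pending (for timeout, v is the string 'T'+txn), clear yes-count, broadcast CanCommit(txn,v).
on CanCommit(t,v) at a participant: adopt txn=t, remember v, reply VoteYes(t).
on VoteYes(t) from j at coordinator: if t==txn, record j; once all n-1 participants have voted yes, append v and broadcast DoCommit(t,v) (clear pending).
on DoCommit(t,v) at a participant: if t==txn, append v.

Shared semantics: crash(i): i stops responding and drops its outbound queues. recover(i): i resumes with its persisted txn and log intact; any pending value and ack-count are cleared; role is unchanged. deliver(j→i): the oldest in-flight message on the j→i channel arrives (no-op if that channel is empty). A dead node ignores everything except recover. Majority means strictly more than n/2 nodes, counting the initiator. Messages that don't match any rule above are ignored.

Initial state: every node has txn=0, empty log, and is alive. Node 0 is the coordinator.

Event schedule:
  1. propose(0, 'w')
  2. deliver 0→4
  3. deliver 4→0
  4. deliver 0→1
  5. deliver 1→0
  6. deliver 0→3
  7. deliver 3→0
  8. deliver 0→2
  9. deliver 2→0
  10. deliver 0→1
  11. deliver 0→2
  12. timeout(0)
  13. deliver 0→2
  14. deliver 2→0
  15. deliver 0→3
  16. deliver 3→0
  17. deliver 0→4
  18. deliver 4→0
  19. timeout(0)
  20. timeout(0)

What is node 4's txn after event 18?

1

after 1 — propose(0,'w'): n0:coor/t1/[-]
after 2 — deliver 0→4: n4:part/t1/[-]
after 3 — deliver 4→0: ·
after 4 — deliver 0→1: n1:part/t1/[-]
after 5 — deliver 1→0: ·
after 6 — deliver 0→3: n3:part/t1/[-]
after 7 — deliver 3→0: ·
after 8 — deliver 0→2: n2:part/t1/[-]
after 9 — deliver 2→0: n0:coor/t1/[w]
after 10 — deliver 0→1: n1:part/t1/[w]
after 11 — deliver 0→2: n2:part/t1/[w]
after 12 — timeout(0): n0:coor/t2/[w]
after 13 — deliver 0→2: n2:part/t2/[w]
after 14 — deliver 2→0: ·
after 15 — deliver 0→3: n3:part/t1/[w]
after 16 — deliver 3→0: ·
after 17 — deliver 0→4: n4:part/t1/[w]
after 18 — deliver 4→0: ·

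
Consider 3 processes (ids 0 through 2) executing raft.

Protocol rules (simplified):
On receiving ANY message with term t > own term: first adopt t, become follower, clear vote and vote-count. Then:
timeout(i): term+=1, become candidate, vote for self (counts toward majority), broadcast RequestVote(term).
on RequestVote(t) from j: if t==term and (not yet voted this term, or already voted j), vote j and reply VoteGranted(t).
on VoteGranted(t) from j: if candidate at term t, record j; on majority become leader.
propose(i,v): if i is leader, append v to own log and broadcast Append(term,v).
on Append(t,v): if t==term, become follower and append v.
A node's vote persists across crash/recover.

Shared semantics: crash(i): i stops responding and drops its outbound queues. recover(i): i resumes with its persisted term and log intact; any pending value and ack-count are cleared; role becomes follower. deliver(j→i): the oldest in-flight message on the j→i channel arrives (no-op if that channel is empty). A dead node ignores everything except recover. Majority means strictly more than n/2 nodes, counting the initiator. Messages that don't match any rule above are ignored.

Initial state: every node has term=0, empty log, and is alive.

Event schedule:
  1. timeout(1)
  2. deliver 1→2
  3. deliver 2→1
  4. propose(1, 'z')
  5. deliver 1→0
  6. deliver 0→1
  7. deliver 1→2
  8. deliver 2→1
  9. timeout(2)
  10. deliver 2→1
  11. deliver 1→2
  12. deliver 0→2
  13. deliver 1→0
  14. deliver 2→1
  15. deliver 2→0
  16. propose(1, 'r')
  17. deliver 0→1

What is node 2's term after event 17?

e1 timeout(1): 1[cand,t=1,-]
e2 deliver 1→2: 2[foll,t=1,-]
e3 deliver 2→1: 1[lead,t=1,-]
e4 propose(1,'z'): 1[lead,t=1,z]
e5 deliver 1→0: 0[foll,t=1,-]
e6 deliver 0→1: ·
e7 deliver 1→2: 2[foll,t=1,z]
e8 deliver 2→1: ·
e9 timeout(2): 2[cand,t=2,z]
e10 deliver 2→1: 1[foll,t=2,z]
e11 deliver 1→2: 2[lead,t=2,z]
e12 deliver 0→2: ·
e13 deliver 1→0: 0[foll,t=1,z]
e14 deliver 2→1: ·
e15 deliver 2→0: 0[foll,t=2,z]
e16 propose(1,'r'): ·
e17 deliver 0→1: ·

2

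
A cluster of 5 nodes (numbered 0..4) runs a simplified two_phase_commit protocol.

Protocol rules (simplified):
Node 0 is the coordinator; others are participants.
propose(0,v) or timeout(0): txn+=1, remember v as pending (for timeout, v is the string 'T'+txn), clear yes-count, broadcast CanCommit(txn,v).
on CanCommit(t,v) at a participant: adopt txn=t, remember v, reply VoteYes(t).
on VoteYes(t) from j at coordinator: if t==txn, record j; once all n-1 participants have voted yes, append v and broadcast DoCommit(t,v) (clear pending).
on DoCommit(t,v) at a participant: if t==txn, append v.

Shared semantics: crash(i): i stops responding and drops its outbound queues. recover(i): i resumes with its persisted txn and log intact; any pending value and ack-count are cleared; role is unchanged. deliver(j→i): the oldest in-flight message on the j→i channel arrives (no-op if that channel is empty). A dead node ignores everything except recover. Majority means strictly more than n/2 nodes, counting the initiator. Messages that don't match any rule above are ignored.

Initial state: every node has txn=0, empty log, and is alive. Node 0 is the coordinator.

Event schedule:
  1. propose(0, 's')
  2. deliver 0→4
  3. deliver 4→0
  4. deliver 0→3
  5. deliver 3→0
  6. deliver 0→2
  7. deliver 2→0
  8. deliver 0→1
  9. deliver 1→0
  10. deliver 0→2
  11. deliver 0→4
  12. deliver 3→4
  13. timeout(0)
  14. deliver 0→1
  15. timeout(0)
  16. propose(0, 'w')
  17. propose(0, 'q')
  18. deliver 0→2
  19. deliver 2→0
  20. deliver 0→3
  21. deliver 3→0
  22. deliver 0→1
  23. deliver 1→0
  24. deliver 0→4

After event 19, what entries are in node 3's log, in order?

empty

step 1 propose(0,'s'): 0={coor,t=1,log=-}
step 2 deliver 0→4: 4={part,t=1,log=-}
step 3 deliver 4→0: —
step 4 deliver 0→3: 3={part,t=1,log=-}
step 5 deliver 3→0: —
step 6 deliver 0→2: 2={part,t=1,log=-}
step 7 deliver 2→0: —
step 8 deliver 0→1: 1={part,t=1,log=-}
step 9 deliver 1→0: 0={coor,t=1,log=s}
step 10 deliver 0→2: 2={part,t=1,log=s}
step 11 deliver 0→4: 4={part,t=1,log=s}
step 12 deliver 3→4: —
step 13 timeout(0): 0={coor,t=2,log=s}
step 14 deliver 0→1: 1={part,t=1,log=s}
step 15 timeout(0): 0={coor,t=3,log=s}
step 16 propose(0,'w'): 0={coor,t=4,log=s}
step 17 propose(0,'q'): 0={coor,t=5,log=s}
step 18 deliver 0→2: 2={part,t=2,log=s}
step 19 deliver 2→0: —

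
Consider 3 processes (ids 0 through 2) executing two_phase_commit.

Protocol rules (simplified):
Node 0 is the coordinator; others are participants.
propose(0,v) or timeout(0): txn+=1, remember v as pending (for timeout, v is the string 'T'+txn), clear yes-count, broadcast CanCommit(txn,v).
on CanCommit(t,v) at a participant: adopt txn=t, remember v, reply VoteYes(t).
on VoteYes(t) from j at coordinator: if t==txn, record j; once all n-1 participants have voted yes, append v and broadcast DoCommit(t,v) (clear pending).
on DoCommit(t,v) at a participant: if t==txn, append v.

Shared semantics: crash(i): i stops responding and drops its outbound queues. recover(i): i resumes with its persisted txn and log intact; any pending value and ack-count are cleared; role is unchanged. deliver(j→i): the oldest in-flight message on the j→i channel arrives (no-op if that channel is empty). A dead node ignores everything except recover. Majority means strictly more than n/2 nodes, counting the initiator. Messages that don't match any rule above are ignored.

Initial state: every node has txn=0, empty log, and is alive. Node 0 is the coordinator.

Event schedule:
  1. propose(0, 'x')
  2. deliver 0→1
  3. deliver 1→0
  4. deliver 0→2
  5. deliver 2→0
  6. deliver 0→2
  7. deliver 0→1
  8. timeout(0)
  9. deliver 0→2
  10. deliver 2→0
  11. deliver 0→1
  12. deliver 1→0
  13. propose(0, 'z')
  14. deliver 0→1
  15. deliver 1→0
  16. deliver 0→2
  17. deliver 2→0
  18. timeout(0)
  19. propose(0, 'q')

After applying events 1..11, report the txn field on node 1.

2

1. propose(0,'x'):  <0:coor t1 ->
2. deliver 0→1:  <1:part t1 ->
3. deliver 1→0:  nop
4. deliver 0→2:  <2:part t1 ->
5. deliver 2→0:  <0:coor t1 x>
6. deliver 0→2:  <2:part t1 x>
7. deliver 0→1:  <1:part t1 x>
8. timeout(0):  <0:coor t2 x>
9. deliver 0→2:  <2:part t2 x>
10. deliver 2→0:  nop
11. deliver 0→1:  <1:part t2 x>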